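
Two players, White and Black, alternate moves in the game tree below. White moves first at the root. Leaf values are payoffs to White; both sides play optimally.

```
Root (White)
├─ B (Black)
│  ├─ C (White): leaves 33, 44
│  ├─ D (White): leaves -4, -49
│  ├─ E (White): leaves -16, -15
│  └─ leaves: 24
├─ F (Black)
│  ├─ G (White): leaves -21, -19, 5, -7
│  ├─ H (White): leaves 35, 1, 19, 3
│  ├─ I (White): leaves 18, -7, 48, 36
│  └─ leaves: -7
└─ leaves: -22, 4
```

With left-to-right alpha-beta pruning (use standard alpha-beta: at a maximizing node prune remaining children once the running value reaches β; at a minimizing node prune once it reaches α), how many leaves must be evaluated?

16

C [α=-∞,β=+∞]: v=44
D [α=-∞,β=44]: v=-4
E [α=-∞,β=-4]: v=-15
B [α=-∞,β=+∞]: v=-15
G [α=-15,β=+∞]: v=5
H [α=-15,β=5]: v=35 after child 1 ≥ β → β-cutoff, skip 3
I [α=-15,β=5]: v=18 after child 1 ≥ β → β-cutoff, skip 3
F [α=-15,β=+∞]: v=-7
Root [α=-∞,β=+∞]: v=4
Leaves evaluated: 16 of 22.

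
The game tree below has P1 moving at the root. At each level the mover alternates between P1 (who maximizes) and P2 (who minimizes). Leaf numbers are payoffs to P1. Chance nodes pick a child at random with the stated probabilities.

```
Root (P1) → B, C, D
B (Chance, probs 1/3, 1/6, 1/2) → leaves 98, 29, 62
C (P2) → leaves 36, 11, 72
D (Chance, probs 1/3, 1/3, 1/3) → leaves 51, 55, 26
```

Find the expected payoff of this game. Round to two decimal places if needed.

68.5

B (Chance): 1/3·98 + 1/6·29 + 1/2·62 = 68.5
C (P2): min(36, 11, 72) = 11
D (Chance): 1/3·51 + 1/3·55 + 1/3·26 = 44
Root (P1): max(68.5, 11, 44) = 68.5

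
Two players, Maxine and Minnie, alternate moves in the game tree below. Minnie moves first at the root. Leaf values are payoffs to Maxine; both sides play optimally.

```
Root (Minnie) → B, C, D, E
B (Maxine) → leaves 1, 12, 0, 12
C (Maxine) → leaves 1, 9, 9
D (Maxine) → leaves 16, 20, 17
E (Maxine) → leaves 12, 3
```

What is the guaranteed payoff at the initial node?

B (Maxine): max(1, 12, 0, 12) = 12
C (Maxine): max(1, 9, 9) = 9
D (Maxine): max(16, 20, 17) = 20
E (Maxine): max(12, 3) = 12
Root (Minnie): min(12, 9, 20, 12) = 9

9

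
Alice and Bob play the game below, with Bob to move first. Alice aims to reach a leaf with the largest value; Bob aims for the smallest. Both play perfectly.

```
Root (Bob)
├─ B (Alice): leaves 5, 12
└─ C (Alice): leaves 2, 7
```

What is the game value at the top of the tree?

7

B (Alice): max(5, 12) = 12
C (Alice): max(2, 7) = 7
Root (Bob): min(12, 7) = 7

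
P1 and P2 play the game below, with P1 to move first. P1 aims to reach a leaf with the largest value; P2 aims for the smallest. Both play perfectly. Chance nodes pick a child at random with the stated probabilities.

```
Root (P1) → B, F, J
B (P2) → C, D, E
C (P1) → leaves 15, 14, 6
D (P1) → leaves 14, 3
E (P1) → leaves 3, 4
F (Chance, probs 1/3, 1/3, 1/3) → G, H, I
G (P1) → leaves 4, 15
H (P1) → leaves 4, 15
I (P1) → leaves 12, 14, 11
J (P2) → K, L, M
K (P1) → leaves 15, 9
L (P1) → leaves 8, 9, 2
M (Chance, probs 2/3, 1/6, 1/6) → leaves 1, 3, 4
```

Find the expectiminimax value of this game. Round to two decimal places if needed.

C (P1): max(15, 14, 6) = 15
D (P1): max(14, 3) = 14
E (P1): max(3, 4) = 4
B (P2): min(15, 14, 4) = 4
G (P1): max(4, 15) = 15
H (P1): max(4, 15) = 15
I (P1): max(12, 14, 11) = 14
F (Chance): 1/3·15 + 1/3·15 + 1/3·14 = 14.67
K (P1): max(15, 9) = 15
L (P1): max(8, 9, 2) = 9
M (Chance): 2/3·1 + 1/6·3 + 1/6·4 = 1.83
J (P2): min(15, 9, 1.83) = 1.83
Root (P1): max(4, 14.67, 1.83) = 14.67

14.67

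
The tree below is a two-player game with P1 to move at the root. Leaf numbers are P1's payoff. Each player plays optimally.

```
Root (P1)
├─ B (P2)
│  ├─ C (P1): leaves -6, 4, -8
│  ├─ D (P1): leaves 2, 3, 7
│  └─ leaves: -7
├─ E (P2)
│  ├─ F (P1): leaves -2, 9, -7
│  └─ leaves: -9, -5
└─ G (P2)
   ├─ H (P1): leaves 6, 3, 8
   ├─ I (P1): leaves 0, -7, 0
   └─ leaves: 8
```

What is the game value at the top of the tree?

C (P1): max(-6, 4, -8) = 4
D (P1): max(2, 3, 7) = 7
B (P2): min(4, 7, -7) = -7
F (P1): max(-2, 9, -7) = 9
E (P2): min(9, -9, -5) = -9
H (P1): max(6, 3, 8) = 8
I (P1): max(0, -7, 0) = 0
G (P2): min(8, 0, 8) = 0
Root (P1): max(-7, -9, 0) = 0

0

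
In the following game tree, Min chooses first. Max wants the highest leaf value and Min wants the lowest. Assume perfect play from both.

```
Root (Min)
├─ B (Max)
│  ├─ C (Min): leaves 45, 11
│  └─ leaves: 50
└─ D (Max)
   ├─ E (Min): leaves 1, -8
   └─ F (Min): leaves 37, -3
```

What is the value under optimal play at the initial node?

C (Min): min(45, 11) = 11
B (Max): max(11, 50) = 50
E (Min): min(1, -8) = -8
F (Min): min(37, -3) = -3
D (Max): max(-8, -3) = -3
Root (Min): min(50, -3) = -3

-3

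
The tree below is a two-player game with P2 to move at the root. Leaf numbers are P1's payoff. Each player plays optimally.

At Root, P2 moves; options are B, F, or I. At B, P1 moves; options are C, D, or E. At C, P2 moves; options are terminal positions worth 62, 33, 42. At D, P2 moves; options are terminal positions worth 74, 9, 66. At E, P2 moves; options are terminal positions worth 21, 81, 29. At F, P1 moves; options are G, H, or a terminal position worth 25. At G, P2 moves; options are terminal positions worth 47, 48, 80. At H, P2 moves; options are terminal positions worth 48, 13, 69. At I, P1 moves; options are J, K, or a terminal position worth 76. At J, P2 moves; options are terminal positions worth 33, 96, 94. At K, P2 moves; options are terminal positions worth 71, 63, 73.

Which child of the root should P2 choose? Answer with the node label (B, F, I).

B

C (P2): min(62, 33, 42) = 33
D (P2): min(74, 9, 66) = 9
E (P2): min(21, 81, 29) = 21
B (P1): max(33, 9, 21) = 33
G (P2): min(47, 48, 80) = 47
H (P2): min(48, 13, 69) = 13
F (P1): max(47, 13, 25) = 47
J (P2): min(33, 96, 94) = 33
K (P2): min(71, 63, 73) = 63
I (P1): max(33, 63, 76) = 76
Root (P2): min(33, 47, 76) = 33
P2 picks the child with the lowest value: B (value 33).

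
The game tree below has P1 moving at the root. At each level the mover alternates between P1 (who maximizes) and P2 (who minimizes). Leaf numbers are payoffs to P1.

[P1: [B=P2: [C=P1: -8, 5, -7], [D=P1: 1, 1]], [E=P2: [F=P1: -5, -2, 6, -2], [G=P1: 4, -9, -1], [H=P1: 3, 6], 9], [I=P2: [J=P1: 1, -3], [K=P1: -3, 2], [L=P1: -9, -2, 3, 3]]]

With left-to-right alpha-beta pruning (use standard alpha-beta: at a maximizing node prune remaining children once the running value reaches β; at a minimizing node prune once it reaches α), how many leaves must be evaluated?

17

C [α=-∞,β=+∞]: v=5
D [α=-∞,β=5]: v=1
B [α=-∞,β=+∞]: v=1
F [α=1,β=+∞]: v=6
G [α=1,β=6]: v=4
H [α=1,β=4]: v=6
E [α=1,β=+∞]: v=4
J [α=4,β=+∞]: v=1
I [α=4,β=+∞]: v=1 after child 1 ≤ α → α-cutoff, skip 2
Root [α=-∞,β=+∞]: v=4
Leaves evaluated: 17 of 23.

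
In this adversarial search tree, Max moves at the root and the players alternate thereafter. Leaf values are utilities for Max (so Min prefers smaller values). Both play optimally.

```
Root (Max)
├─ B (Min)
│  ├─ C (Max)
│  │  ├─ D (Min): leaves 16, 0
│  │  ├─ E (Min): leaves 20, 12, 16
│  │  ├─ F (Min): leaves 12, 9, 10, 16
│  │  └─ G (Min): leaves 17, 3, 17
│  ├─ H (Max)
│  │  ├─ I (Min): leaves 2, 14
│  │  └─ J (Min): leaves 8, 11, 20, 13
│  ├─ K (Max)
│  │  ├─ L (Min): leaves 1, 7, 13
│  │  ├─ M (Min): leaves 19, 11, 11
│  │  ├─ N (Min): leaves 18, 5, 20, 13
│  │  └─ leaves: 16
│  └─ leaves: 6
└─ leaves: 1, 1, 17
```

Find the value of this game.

17

D (Min): min(16, 0) = 0
E (Min): min(20, 12, 16) = 12
F (Min): min(12, 9, 10, 16) = 9
G (Min): min(17, 3, 17) = 3
C (Max): max(0, 12, 9, 3) = 12
I (Min): min(2, 14) = 2
J (Min): min(8, 11, 20, 13) = 8
H (Max): max(2, 8) = 8
L (Min): min(1, 7, 13) = 1
M (Min): min(19, 11, 11) = 11
N (Min): min(18, 5, 20, 13) = 5
K (Max): max(1, 11, 5, 16) = 16
B (Min): min(12, 8, 16, 6) = 6
Root (Max): max(6, 1, 1, 17) = 17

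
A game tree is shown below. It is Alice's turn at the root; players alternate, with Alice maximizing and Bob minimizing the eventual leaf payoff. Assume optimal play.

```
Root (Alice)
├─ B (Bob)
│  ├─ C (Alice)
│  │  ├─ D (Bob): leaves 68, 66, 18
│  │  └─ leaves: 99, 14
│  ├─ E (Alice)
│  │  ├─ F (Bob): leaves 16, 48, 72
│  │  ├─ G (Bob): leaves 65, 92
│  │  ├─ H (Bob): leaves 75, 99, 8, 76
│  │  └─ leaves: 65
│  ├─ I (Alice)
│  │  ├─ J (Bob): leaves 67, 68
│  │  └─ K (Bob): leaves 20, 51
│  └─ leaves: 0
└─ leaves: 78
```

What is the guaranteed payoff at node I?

J: min(67, 68) = 67
K: min(20, 51) = 20
I: max(67, 20) = 67

67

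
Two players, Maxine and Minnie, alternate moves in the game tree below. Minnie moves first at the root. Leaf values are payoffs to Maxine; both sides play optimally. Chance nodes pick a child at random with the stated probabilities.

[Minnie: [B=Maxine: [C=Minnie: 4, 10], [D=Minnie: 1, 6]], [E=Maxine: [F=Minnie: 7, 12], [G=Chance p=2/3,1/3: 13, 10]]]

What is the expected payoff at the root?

C (Minnie): min(4, 10) = 4
D (Minnie): min(1, 6) = 1
B (Maxine): max(4, 1) = 4
F (Minnie): min(7, 12) = 7
G (Chance): 2/3·13 + 1/3·10 = 12
E (Maxine): max(7, 12) = 12
Root (Minnie): min(4, 12) = 4

4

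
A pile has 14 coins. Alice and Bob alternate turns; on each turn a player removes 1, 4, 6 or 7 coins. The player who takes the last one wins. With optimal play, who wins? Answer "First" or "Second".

First

W/L table (W = player to move can force a win):
i:   0  1  2  3  4  5  6  7  8  9 10 11 12 13 14
     L  W  L  W  W  L  W  W  W  W  L  W  W  L  W
Position 14 is W, so the first player wins.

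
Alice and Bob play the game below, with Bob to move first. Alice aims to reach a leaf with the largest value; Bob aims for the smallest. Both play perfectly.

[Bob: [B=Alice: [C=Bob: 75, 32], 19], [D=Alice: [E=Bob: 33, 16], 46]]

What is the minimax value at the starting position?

32

C (Bob): min(75, 32) = 32
B (Alice): max(32, 19) = 32
E (Bob): min(33, 16) = 16
D (Alice): max(16, 46) = 46
Root (Bob): min(32, 46) = 32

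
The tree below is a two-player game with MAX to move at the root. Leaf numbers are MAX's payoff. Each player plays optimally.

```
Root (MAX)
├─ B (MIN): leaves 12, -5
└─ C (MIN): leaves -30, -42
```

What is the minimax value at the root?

-5

B (MIN): min(12, -5) = -5
C (MIN): min(-30, -42) = -42
Root (MAX): max(-5, -42) = -5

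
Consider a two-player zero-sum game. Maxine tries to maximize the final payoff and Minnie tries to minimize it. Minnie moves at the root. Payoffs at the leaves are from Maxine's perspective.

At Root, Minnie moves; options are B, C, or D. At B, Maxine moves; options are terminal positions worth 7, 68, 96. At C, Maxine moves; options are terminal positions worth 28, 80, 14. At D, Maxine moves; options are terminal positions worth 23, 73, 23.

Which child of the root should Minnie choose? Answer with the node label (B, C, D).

D

B (Maxine): max(7, 68, 96) = 96
C (Maxine): max(28, 80, 14) = 80
D (Maxine): max(23, 73, 23) = 73
Root (Minnie): min(96, 80, 73) = 73
Minnie picks the child with the lowest value: D (value 73).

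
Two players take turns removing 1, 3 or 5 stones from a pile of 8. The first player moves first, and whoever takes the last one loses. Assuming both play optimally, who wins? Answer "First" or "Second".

First

Mark each pile size as W (mover wins) or L (mover loses):
i:   0  1  2  3  4  5  6  7  8
     W  L  W  L  W  L  W  L  W
Position 8 is W, so the first player wins.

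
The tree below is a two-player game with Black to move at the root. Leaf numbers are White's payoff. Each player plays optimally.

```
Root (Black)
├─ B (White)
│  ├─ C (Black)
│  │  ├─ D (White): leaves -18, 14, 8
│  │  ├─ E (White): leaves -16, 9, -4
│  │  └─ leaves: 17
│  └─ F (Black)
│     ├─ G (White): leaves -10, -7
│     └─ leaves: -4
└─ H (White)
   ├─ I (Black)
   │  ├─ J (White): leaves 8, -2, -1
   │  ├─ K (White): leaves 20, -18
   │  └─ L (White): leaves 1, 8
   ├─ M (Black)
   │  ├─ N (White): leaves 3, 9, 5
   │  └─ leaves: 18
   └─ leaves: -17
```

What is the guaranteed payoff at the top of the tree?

9

D (White): max(-18, 14, 8) = 14
E (White): max(-16, 9, -4) = 9
C (Black): min(14, 9, 17) = 9
G (White): max(-10, -7) = -7
F (Black): min(-7, -4) = -7
B (White): max(9, -7) = 9
J (White): max(8, -2, -1) = 8
K (White): max(20, -18) = 20
L (White): max(1, 8) = 8
I (Black): min(8, 20, 8) = 8
N (White): max(3, 9, 5) = 9
M (Black): min(9, 18) = 9
H (White): max(8, 9, -17) = 9
Root (Black): min(9, 9) = 9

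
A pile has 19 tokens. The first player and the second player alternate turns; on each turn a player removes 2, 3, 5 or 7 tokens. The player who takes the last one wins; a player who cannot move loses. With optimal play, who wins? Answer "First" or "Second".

Second

Positions where the player to move wins (W) vs loses (L):
i:   0  1  2  3  4  5  6  7  8  9 10 11 12 13 14 15 16 17 18 19
     L  L  W  W  W  W  W  W  W  L  L  W  W  W  W  W  W  W  L  L
Position 19 is L, so the second player wins.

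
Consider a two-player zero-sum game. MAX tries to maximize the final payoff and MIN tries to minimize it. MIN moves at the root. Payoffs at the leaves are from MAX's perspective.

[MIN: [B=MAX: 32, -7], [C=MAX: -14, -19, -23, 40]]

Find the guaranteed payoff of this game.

32

B (MAX): max(32, -7) = 32
C (MAX): max(-14, -19, -23, 40) = 40
Root (MIN): min(32, 40) = 32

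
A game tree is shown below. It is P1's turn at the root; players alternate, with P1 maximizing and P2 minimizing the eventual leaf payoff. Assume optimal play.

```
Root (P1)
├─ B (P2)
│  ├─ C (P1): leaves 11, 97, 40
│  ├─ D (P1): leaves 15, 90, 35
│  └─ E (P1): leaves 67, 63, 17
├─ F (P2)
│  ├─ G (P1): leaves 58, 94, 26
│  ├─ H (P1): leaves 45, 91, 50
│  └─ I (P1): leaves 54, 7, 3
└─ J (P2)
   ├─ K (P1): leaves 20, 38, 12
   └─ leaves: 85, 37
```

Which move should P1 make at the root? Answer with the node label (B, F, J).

C (P1): max(11, 97, 40) = 97
D (P1): max(15, 90, 35) = 90
E (P1): max(67, 63, 17) = 67
B (P2): min(97, 90, 67) = 67
G (P1): max(58, 94, 26) = 94
H (P1): max(45, 91, 50) = 91
I (P1): max(54, 7, 3) = 54
F (P2): min(94, 91, 54) = 54
K (P1): max(20, 38, 12) = 38
J (P2): min(38, 85, 37) = 37
Root (P1): max(67, 54, 37) = 67
P1 picks the child with the highest value: B (value 67).

B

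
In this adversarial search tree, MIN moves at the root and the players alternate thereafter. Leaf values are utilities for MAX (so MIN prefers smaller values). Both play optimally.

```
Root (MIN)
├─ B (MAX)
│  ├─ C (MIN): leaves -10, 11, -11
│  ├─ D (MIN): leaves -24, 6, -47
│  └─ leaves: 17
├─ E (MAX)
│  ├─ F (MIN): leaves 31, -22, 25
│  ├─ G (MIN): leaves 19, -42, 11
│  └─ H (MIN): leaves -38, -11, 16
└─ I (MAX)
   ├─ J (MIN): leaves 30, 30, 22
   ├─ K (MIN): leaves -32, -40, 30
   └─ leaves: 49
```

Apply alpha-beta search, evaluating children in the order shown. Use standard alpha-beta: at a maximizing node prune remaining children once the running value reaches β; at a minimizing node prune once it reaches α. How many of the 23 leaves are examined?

14

C [α=-∞,β=+∞]: v=-11
D [α=-11,β=+∞]: v=-24 after child 1 ≤ α → α-cutoff, skip 2
B [α=-∞,β=+∞]: v=17
F [α=-∞,β=17]: v=-22
G [α=-22,β=17]: v=-42 after child 2 ≤ α → α-cutoff, skip 1
H [α=-22,β=17]: v=-38 after child 1 ≤ α → α-cutoff, skip 2
E [α=-∞,β=17]: v=-22
J [α=-∞,β=-22]: v=22
I [α=-∞,β=-22]: v=22 after child 1 ≥ β → β-cutoff, skip 2
Root [α=-∞,β=+∞]: v=-22
Leaves evaluated: 14 of 23.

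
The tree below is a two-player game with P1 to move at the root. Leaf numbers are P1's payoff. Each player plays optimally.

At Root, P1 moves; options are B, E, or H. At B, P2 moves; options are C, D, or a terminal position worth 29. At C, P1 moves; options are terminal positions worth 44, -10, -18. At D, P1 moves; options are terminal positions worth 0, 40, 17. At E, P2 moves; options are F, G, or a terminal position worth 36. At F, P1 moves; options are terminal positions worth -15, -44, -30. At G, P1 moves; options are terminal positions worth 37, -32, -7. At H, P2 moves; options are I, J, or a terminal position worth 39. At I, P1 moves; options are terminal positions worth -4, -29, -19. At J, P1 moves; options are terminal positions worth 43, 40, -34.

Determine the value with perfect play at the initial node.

29

C (P1): max(44, -10, -18) = 44
D (P1): max(0, 40, 17) = 40
B (P2): min(44, 40, 29) = 29
F (P1): max(-15, -44, -30) = -15
G (P1): max(37, -32, -7) = 37
E (P2): min(-15, 37, 36) = -15
I (P1): max(-4, -29, -19) = -4
J (P1): max(43, 40, -34) = 43
H (P2): min(-4, 43, 39) = -4
Root (P1): max(29, -15, -4) = 29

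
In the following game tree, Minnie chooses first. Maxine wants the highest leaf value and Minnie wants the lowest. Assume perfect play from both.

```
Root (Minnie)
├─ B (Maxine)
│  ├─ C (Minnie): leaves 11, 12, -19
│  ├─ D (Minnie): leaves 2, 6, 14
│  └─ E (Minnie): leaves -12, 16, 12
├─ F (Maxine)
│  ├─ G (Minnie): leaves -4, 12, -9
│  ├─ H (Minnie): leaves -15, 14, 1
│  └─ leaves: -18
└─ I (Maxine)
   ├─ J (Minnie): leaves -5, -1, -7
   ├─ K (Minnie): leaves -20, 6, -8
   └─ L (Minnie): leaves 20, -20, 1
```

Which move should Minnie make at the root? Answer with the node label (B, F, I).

C (Minnie): min(11, 12, -19) = -19
D (Minnie): min(2, 6, 14) = 2
E (Minnie): min(-12, 16, 12) = -12
B (Maxine): max(-19, 2, -12) = 2
G (Minnie): min(-4, 12, -9) = -9
H (Minnie): min(-15, 14, 1) = -15
F (Maxine): max(-9, -15, -18) = -9
J (Minnie): min(-5, -1, -7) = -7
K (Minnie): min(-20, 6, -8) = -20
L (Minnie): min(20, -20, 1) = -20
I (Maxine): max(-7, -20, -20) = -7
Root (Minnie): min(2, -9, -7) = -9
Minnie picks the child with the lowest value: F (value -9).

F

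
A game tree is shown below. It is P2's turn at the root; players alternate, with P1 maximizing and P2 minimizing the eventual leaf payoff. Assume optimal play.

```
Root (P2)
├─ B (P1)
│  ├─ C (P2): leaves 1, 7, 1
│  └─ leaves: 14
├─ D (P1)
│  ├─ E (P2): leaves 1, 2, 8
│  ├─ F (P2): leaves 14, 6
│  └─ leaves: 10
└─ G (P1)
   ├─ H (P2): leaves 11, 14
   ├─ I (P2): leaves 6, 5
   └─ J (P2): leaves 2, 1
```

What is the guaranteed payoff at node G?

11

H: min(11, 14) = 11
I: min(6, 5) = 5
J: min(2, 1) = 1
G: max(11, 5, 1) = 11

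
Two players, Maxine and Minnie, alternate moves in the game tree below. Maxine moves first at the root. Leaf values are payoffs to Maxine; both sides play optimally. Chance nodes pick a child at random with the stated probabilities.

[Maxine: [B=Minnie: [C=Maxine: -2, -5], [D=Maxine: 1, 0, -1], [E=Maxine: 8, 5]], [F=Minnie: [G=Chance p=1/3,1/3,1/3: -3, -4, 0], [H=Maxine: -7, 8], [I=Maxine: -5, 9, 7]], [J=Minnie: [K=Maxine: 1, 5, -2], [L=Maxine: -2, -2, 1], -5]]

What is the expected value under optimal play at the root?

-2

C (Maxine): max(-2, -5) = -2
D (Maxine): max(1, 0, -1) = 1
E (Maxine): max(8, 5) = 8
B (Minnie): min(-2, 1, 8) = -2
G (Chance): 1/3·-3 + 1/3·-4 + 1/3·0 = -2.33
H (Maxine): max(-7, 8) = 8
I (Maxine): max(-5, 9, 7) = 9
F (Minnie): min(-2.33, 8, 9) = -2.33
K (Maxine): max(1, 5, -2) = 5
L (Maxine): max(-2, -2, 1) = 1
J (Minnie): min(5, 1, -5) = -5
Root (Maxine): max(-2, -2.33, -5) = -2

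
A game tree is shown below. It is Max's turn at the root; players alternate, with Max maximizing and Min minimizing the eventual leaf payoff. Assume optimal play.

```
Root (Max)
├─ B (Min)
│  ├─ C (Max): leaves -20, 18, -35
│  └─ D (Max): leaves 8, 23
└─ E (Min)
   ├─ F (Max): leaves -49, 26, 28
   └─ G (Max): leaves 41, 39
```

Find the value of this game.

28

C (Max): max(-20, 18, -35) = 18
D (Max): max(8, 23) = 23
B (Min): min(18, 23) = 18
F (Max): max(-49, 26, 28) = 28
G (Max): max(41, 39) = 41
E (Min): min(28, 41) = 28
Root (Max): max(18, 28) = 28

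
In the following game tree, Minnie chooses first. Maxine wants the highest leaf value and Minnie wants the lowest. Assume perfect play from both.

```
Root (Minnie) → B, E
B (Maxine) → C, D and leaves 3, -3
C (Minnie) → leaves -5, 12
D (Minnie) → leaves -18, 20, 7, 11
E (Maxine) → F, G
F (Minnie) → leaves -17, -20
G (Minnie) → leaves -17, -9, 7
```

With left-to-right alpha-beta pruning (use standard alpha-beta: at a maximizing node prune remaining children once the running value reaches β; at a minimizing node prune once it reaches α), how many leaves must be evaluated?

C [α=-∞,β=+∞]: v=-5
D [α=-5,β=+∞]: v=-18 after child 1 ≤ α → α-cutoff, skip 3
B [α=-∞,β=+∞]: v=3
F [α=-∞,β=3]: v=-20
G [α=-20,β=3]: v=-17
E [α=-∞,β=3]: v=-17
Root [α=-∞,β=+∞]: v=-17
Leaves evaluated: 10 of 13.

10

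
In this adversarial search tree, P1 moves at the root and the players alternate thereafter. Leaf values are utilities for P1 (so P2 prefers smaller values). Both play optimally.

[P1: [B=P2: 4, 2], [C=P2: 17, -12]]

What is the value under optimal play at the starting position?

2

B (P2): min(4, 2) = 2
C (P2): min(17, -12) = -12
Root (P1): max(2, -12) = 2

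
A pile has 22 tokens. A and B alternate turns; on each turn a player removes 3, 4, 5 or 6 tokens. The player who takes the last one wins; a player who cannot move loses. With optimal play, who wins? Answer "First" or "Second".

Mark each pile size as W (mover wins) or L (mover loses):
i:   0  1  2  3  4  5  6  7  8  9 10 11 12 13 14 15 16 17 18 19 20 21 22
     L  L  L  W  W  W  W  W  W  L  L  L  W  W  W  W  W  W  L  L  L  W  W
Position 22 is W, so the first player wins.

First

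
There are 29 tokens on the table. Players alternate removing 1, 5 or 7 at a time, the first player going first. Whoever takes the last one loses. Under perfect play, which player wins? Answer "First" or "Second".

Compute winning (W) and losing (L) positions by backward induction:
i:   0  1  2  3  4  5  6  7  8  9 10 11 12 13 14 15 16 17 18 19 20 21 22 23 24 25 26 27 28 29
     W  L  W  L  W  L  W  L  W  L  W  L  W  L  W  L  W  L  W  L  W  L  W  L  W  L  W  L  W  L
Position 29 is L, so the second player wins.

Second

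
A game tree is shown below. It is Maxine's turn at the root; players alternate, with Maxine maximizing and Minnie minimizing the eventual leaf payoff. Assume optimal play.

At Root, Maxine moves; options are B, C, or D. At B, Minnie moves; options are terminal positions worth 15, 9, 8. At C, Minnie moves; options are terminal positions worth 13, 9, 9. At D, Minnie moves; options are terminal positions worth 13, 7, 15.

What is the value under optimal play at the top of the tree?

B (Minnie): min(15, 9, 8) = 8
C (Minnie): min(13, 9, 9) = 9
D (Minnie): min(13, 7, 15) = 7
Root (Maxine): max(8, 9, 7) = 9

9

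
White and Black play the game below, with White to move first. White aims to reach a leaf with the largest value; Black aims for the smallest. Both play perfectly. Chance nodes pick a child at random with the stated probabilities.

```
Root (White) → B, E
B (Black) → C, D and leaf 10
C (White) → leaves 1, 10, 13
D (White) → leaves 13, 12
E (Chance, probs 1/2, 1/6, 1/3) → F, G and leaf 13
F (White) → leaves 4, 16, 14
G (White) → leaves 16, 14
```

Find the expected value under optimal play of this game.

15

C (White): max(1, 10, 13) = 13
D (White): max(13, 12) = 13
B (Black): min(13, 13, 10) = 10
F (White): max(4, 16, 14) = 16
G (White): max(16, 14) = 16
E (Chance): 1/2·16 + 1/6·16 + 1/3·13 = 15
Root (White): max(10, 15) = 15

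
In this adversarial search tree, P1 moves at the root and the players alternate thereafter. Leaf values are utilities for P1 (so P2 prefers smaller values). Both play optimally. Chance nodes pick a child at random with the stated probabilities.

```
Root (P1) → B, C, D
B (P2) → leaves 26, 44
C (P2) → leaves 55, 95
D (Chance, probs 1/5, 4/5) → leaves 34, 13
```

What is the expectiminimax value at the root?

B (P2): min(26, 44) = 26
C (P2): min(55, 95) = 55
D (Chance): 1/5·34 + 4/5·13 = 17.2
Root (P1): max(26, 55, 17.2) = 55

55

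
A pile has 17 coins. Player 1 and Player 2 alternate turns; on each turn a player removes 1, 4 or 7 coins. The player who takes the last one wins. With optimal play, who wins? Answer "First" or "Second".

W/L table (W = player to move can force a win):
i:   0  1  2  3  4  5  6  7  8  9 10 11 12 13 14 15 16 17
     L  W  L  W  W  L  W  W  L  W  L  W  W  L  W  W  L  W
Position 17 is W, so the first player wins.

First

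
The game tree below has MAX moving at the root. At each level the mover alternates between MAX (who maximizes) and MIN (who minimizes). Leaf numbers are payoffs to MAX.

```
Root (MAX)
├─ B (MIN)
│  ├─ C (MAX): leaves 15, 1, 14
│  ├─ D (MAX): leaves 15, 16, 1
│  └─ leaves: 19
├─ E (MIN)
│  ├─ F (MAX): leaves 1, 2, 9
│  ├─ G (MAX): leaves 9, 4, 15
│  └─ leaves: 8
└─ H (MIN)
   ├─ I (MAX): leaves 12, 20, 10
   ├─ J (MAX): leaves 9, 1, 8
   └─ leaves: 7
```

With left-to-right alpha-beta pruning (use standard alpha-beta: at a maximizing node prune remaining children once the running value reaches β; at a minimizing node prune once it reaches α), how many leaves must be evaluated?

14

C [α=-∞,β=+∞]: v=15
D [α=-∞,β=15]: v=15 after child 1 ≥ β → β-cutoff, skip 2
B [α=-∞,β=+∞]: v=15
F [α=15,β=+∞]: v=9
E [α=15,β=+∞]: v=9 after child 1 ≤ α → α-cutoff, skip 2
I [α=15,β=+∞]: v=20
J [α=15,β=20]: v=9
H [α=15,β=+∞]: v=9 after child 2 ≤ α → α-cutoff, skip 1
Root [α=-∞,β=+∞]: v=15
Leaves evaluated: 14 of 21.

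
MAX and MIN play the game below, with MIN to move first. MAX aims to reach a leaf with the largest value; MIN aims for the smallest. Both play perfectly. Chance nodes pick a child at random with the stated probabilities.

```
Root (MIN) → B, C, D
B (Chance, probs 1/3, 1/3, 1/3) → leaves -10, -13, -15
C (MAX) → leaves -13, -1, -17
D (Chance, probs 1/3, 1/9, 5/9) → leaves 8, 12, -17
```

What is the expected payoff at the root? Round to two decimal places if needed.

B (Chance): 1/3·-10 + 1/3·-13 + 1/3·-15 = -12.67
C (MAX): max(-13, -1, -17) = -1
D (Chance): 1/3·8 + 1/9·12 + 5/9·-17 = -5.44
Root (MIN): min(-12.67, -1, -5.44) = -12.67

-12.67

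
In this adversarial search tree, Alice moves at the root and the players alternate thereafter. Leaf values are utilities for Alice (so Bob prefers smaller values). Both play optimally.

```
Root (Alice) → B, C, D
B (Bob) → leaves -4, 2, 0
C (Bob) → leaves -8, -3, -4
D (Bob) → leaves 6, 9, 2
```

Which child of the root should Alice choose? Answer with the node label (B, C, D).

B (Bob): min(-4, 2, 0) = -4
C (Bob): min(-8, -3, -4) = -8
D (Bob): min(6, 9, 2) = 2
Root (Alice): max(-4, -8, 2) = 2
Alice picks the child with the highest value: D (value 2).

D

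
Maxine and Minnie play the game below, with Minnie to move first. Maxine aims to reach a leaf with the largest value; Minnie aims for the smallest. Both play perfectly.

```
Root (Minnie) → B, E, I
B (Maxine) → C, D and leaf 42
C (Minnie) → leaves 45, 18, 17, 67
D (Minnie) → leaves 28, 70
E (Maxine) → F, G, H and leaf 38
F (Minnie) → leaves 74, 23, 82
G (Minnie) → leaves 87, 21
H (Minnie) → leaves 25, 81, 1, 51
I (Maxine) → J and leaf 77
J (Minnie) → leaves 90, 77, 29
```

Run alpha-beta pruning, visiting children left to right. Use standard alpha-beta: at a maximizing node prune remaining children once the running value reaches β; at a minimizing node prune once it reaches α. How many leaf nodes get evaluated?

20

C [α=-∞,β=+∞]: v=17
D [α=17,β=+∞]: v=28
B [α=-∞,β=+∞]: v=42
F [α=-∞,β=42]: v=23
G [α=23,β=42]: v=21
H [α=23,β=42]: v=1 after child 3 ≤ α → α-cutoff, skip 1
E [α=-∞,β=42]: v=38
J [α=-∞,β=38]: v=29
I [α=-∞,β=38]: v=77
Root [α=-∞,β=+∞]: v=38
Leaves evaluated: 20 of 21.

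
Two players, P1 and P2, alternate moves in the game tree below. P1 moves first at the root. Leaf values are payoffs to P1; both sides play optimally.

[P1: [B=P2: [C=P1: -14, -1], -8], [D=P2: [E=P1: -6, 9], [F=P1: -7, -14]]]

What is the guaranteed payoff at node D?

-7

E: max(-6, 9) = 9
F: max(-7, -14) = -7
D: min(9, -7) = -7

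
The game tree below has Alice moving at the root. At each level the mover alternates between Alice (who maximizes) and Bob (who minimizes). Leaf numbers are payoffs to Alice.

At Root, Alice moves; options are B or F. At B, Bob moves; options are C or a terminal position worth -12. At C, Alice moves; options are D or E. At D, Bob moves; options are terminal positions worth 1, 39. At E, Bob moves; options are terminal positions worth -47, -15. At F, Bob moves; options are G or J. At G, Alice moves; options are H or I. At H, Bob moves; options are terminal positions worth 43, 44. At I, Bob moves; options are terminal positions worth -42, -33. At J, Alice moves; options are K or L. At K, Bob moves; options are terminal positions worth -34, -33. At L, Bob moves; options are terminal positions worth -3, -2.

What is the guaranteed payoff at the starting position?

-3

D (Bob): min(1, 39) = 1
E (Bob): min(-47, -15) = -47
C (Alice): max(1, -47) = 1
B (Bob): min(1, -12) = -12
H (Bob): min(43, 44) = 43
I (Bob): min(-42, -33) = -42
G (Alice): max(43, -42) = 43
K (Bob): min(-34, -33) = -34
L (Bob): min(-3, -2) = -3
J (Alice): max(-34, -3) = -3
F (Bob): min(43, -3) = -3
Root (Alice): max(-12, -3) = -3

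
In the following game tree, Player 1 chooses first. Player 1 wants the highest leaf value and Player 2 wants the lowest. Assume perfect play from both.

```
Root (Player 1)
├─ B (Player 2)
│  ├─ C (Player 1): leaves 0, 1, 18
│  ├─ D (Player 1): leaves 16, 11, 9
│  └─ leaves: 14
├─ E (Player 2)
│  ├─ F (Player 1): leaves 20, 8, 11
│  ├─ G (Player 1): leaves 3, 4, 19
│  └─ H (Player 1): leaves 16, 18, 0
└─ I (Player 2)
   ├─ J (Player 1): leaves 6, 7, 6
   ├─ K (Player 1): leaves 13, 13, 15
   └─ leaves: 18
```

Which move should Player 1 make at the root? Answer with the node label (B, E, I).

C (Player 1): max(0, 1, 18) = 18
D (Player 1): max(16, 11, 9) = 16
B (Player 2): min(18, 16, 14) = 14
F (Player 1): max(20, 8, 11) = 20
G (Player 1): max(3, 4, 19) = 19
H (Player 1): max(16, 18, 0) = 18
E (Player 2): min(20, 19, 18) = 18
J (Player 1): max(6, 7, 6) = 7
K (Player 1): max(13, 13, 15) = 15
I (Player 2): min(7, 15, 18) = 7
Root (Player 1): max(14, 18, 7) = 18
Player 1 picks the child with the highest value: E (value 18).

E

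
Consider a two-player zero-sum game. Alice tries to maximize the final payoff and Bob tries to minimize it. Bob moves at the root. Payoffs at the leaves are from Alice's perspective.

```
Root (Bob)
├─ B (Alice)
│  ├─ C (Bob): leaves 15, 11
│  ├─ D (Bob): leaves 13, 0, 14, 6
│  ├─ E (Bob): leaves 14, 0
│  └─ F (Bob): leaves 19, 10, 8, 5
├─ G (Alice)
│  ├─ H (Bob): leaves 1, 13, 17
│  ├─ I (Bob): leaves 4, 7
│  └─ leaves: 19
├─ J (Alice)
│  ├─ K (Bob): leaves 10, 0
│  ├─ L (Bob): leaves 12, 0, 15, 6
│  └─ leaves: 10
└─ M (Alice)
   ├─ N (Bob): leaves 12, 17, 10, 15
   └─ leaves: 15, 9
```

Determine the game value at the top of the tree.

10

C (Bob): min(15, 11) = 11
D (Bob): min(13, 0, 14, 6) = 0
E (Bob): min(14, 0) = 0
F (Bob): min(19, 10, 8, 5) = 5
B (Alice): max(11, 0, 0, 5) = 11
H (Bob): min(1, 13, 17) = 1
I (Bob): min(4, 7) = 4
G (Alice): max(1, 4, 19) = 19
K (Bob): min(10, 0) = 0
L (Bob): min(12, 0, 15, 6) = 0
J (Alice): max(0, 0, 10) = 10
N (Bob): min(12, 17, 10, 15) = 10
M (Alice): max(10, 15, 9) = 15
Root (Bob): min(11, 19, 10, 15) = 10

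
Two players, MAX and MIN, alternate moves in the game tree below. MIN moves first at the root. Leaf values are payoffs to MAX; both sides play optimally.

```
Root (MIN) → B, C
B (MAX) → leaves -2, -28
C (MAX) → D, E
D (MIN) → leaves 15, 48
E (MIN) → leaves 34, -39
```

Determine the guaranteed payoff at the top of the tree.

-2

B (MAX): max(-2, -28) = -2
D (MIN): min(15, 48) = 15
E (MIN): min(34, -39) = -39
C (MAX): max(15, -39) = 15
Root (MIN): min(-2, 15) = -2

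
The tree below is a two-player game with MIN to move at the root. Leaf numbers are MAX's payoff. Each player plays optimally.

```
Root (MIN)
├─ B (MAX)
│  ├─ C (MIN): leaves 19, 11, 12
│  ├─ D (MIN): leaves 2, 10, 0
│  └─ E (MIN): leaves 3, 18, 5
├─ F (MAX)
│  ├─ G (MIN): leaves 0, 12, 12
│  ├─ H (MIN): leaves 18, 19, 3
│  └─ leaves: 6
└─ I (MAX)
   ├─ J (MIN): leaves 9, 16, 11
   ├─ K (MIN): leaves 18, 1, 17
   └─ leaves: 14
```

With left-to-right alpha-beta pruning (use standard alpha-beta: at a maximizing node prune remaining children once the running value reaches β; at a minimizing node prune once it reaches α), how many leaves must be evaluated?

C [α=-∞,β=+∞]: v=11
D [α=11,β=+∞]: v=2 after child 1 ≤ α → α-cutoff, skip 2
E [α=11,β=+∞]: v=3 after child 1 ≤ α → α-cutoff, skip 2
B [α=-∞,β=+∞]: v=11
G [α=-∞,β=11]: v=0
H [α=0,β=11]: v=3
F [α=-∞,β=11]: v=6
J [α=-∞,β=6]: v=9
I [α=-∞,β=6]: v=9 after child 1 ≥ β → β-cutoff, skip 2
Root [α=-∞,β=+∞]: v=6
Leaves evaluated: 15 of 23.

15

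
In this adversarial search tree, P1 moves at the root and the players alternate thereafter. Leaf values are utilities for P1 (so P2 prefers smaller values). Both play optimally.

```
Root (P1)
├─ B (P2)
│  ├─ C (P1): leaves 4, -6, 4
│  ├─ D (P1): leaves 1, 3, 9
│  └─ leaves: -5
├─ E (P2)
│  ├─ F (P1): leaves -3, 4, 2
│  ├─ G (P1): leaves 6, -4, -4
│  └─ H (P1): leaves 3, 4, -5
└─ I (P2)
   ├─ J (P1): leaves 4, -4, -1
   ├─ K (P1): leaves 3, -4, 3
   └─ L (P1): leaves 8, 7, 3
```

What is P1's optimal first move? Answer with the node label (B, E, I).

E

C (P1): max(4, -6, 4) = 4
D (P1): max(1, 3, 9) = 9
B (P2): min(4, 9, -5) = -5
F (P1): max(-3, 4, 2) = 4
G (P1): max(6, -4, -4) = 6
H (P1): max(3, 4, -5) = 4
E (P2): min(4, 6, 4) = 4
J (P1): max(4, -4, -1) = 4
K (P1): max(3, -4, 3) = 3
L (P1): max(8, 7, 3) = 8
I (P2): min(4, 3, 8) = 3
Root (P1): max(-5, 4, 3) = 4
P1 picks the child with the highest value: E (value 4).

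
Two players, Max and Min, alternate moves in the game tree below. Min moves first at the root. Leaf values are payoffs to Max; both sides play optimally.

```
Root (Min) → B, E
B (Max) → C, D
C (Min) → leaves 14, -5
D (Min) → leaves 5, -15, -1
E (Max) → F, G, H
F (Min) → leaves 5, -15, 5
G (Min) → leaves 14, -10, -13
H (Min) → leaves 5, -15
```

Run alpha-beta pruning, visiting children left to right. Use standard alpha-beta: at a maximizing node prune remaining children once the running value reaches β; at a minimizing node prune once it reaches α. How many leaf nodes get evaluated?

C [α=-∞,β=+∞]: v=-5
D [α=-5,β=+∞]: v=-15 after child 2 ≤ α → α-cutoff, skip 1
B [α=-∞,β=+∞]: v=-5
F [α=-∞,β=-5]: v=-15
G [α=-15,β=-5]: v=-13
H [α=-13,β=-5]: v=-15
E [α=-∞,β=-5]: v=-13
Root [α=-∞,β=+∞]: v=-13
Leaves evaluated: 12 of 13.

12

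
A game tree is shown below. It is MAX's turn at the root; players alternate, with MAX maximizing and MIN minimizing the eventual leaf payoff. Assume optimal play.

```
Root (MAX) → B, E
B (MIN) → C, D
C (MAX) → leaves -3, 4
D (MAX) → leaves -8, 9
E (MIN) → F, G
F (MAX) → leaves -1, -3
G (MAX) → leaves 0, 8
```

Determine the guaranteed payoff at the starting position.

4

C (MAX): max(-3, 4) = 4
D (MAX): max(-8, 9) = 9
B (MIN): min(4, 9) = 4
F (MAX): max(-1, -3) = -1
G (MAX): max(0, 8) = 8
E (MIN): min(-1, 8) = -1
Root (MAX): max(4, -1) = 4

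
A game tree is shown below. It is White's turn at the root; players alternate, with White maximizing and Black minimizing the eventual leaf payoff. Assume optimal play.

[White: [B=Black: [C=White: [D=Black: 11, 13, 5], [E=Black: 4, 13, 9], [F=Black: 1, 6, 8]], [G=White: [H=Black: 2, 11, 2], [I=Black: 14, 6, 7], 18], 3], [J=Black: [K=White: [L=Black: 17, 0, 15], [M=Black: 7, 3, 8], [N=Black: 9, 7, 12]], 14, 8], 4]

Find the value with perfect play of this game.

7

D (Black): min(11, 13, 5) = 5
E (Black): min(4, 13, 9) = 4
F (Black): min(1, 6, 8) = 1
C (White): max(5, 4, 1) = 5
H (Black): min(2, 11, 2) = 2
I (Black): min(14, 6, 7) = 6
G (White): max(2, 6, 18) = 18
B (Black): min(5, 18, 3) = 3
L (Black): min(17, 0, 15) = 0
M (Black): min(7, 3, 8) = 3
N (Black): min(9, 7, 12) = 7
K (White): max(0, 3, 7) = 7
J (Black): min(7, 14, 8) = 7
Root (White): max(3, 7, 4) = 7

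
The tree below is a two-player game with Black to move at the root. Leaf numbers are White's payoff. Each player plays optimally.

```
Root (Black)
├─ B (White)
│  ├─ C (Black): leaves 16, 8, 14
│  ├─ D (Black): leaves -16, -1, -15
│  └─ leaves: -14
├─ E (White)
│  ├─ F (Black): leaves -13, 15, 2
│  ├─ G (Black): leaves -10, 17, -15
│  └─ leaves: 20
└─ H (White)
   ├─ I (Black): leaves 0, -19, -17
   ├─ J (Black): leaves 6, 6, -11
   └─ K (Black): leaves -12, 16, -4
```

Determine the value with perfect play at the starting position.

C (Black): min(16, 8, 14) = 8
D (Black): min(-16, -1, -15) = -16
B (White): max(8, -16, -14) = 8
F (Black): min(-13, 15, 2) = -13
G (Black): min(-10, 17, -15) = -15
E (White): max(-13, -15, 20) = 20
I (Black): min(0, -19, -17) = -19
J (Black): min(6, 6, -11) = -11
K (Black): min(-12, 16, -4) = -12
H (White): max(-19, -11, -12) = -11
Root (Black): min(8, 20, -11) = -11

-11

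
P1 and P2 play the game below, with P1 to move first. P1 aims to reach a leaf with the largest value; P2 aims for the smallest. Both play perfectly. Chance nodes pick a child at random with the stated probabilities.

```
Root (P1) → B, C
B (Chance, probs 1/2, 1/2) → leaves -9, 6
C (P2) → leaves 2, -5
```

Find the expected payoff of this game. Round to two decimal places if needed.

-1.5

B (Chance): 1/2·-9 + 1/2·6 = -1.5
C (P2): min(2, -5) = -5
Root (P1): max(-1.5, -5) = -1.5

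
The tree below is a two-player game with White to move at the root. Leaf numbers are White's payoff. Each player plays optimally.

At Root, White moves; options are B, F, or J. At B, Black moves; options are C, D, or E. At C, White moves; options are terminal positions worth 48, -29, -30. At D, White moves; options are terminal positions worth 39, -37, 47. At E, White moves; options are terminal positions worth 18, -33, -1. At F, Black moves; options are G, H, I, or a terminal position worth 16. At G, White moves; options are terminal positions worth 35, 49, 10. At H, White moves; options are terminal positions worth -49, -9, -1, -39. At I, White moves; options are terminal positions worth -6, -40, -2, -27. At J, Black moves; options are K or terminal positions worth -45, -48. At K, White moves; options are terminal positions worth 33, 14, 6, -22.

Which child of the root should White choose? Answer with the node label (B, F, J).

C (White): max(48, -29, -30) = 48
D (White): max(39, -37, 47) = 47
E (White): max(18, -33, -1) = 18
B (Black): min(48, 47, 18) = 18
G (White): max(35, 49, 10) = 49
H (White): max(-49, -9, -1, -39) = -1
I (White): max(-6, -40, -2, -27) = -2
F (Black): min(49, -1, -2, 16) = -2
K (White): max(33, 14, 6, -22) = 33
J (Black): min(33, -45, -48) = -48
Root (White): max(18, -2, -48) = 18
White picks the child with the highest value: B (value 18).

B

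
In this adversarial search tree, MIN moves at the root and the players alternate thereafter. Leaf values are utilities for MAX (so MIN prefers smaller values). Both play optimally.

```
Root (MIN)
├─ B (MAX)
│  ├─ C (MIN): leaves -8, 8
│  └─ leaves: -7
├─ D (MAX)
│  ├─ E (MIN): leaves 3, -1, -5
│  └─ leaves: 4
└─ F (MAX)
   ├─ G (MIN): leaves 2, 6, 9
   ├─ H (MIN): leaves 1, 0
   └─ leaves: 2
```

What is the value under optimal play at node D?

4

E: min(3, -1, -5) = -5
D: max(-5, 4) = 4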